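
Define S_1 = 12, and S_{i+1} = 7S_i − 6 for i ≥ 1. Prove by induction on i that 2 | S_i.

Base case: S_1 = 12 = 2·6, so 2 | S_1.
Assume 2 | S_r, so S_r = 2t for some integer t.
Then S_{r+1} = 7S_r − 6 = 7·(2t) − 6 = 2(7t − 3), so 2 | S_{r+1}.
So the property holds for r+1, and by induction 2 | S_i for all i ≥ 1.

2 | S_i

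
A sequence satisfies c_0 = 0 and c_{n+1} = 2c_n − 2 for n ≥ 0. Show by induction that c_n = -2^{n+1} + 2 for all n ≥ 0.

Base case: c_0 = 0, and -2^{0+1} + 2 = -2 + 2 = 0.
Assume c_j = -2^{j+1} + 2 for some j ≥ 0.
Then c_{j+1} = 2c_j − 2 = 2·(-2^{j+1} + 2) − 2 = -2^{j+2} + 4 − 2 = -2^{j+2} + 2.
Hence c_n = -2^{n+1} + 2 for every n ≥ 0, by induction.

c_n = -2^{n+1} + 2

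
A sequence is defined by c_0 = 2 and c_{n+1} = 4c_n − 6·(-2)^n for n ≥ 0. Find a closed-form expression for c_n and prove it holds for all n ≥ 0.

Claim: c_n = 4^n + (-2)^n.

Base case: c_0 = 2, and 4^0 + (-2)^0 = 1 + 1 = 2.
Assume c_r = 4^r + (-2)^r for some r ≥ 0.
Then c_{r+1} = 4c_r − 6·(-2)^r = 4·(4^r + (-2)^r) − 6·(-2)^r = 4^{r+1} + 4·(-2)^r − 6·(-2)^r = 4^{r+1} − 2·(-2)^r = 4^{r+1} + (-2)^{r+1}.
So the formula holds for r+1, and by induction c_n = 4^n + (-2)^n for all n ≥ 0.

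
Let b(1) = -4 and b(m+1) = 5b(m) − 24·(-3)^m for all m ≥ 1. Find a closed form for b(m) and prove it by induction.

Claim: b(m) = 5^m + 3·(-3)^m.

Base case: b(1) = -4, and 5^1 + 3·(-3)^1 = 5 − 9 = -4.
Assume b(r) = 5^r + 3·(-3)^r for some r ≥ 1.
Then b(r+1) = 5b(r) − 24·(-3)^r = 5·(5^r + 3·(-3)^r) − 24·(-3)^r = 5^{r+1} + 15·(-3)^r − 24·(-3)^r = 5^{r+1} − 9·(-3)^r = 5^{r+1} + 3·(-3)^{r+1}.
This completes the inductive step, so b(m) = 5^m + 3·(-3)^m for all m ≥ 1.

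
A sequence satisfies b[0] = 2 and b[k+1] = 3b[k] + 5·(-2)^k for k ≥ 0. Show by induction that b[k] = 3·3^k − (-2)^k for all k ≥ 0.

Base case: b[0] = 2, and 3·3^0 − (-2)^0 = 3 − 1 = 2.
Assume b[m] = 3·3^m − (-2)^m for some m ≥ 0.
Then b[m+1] = 3b[m] + 5·(-2)^m = 3·(3·3^m − (-2)^m) + 5·(-2)^m = 3·3^{m+1} − 3·(-2)^m + 5·(-2)^m = 3·3^{m+1} + 2·(-2)^m = 3·3^{m+1} − (-2)^{m+1}.
This completes the inductive step, so b[k] = 3·3^k − (-2)^k for all k ≥ 0.

b[k] = 3·3^k − (-2)^k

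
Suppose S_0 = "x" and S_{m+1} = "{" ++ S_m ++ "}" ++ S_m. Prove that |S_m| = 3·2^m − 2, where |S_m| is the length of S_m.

Base case: |S_0| = 1, and 3·2^0 − 2 = 1.
Assume |S_j| = 3·2^j − 2.
Then |S_{j+1}| = 1 + |S_j| + 1 + |S_j| = 2|S_j| + 2 = 2(3·2^j − 2) + 2 = 3·2^{j+1} − 4 + 2 = 3·2^{j+1} − 2.
By induction, |S_m| = 3·2^m − 2 for all m ≥ 0.

|S_m| = 3·2^m − 2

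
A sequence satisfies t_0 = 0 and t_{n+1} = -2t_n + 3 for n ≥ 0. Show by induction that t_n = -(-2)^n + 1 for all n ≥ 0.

Base case: t_0 = 0, and -(-2)^0 + 1 = -1 + 1 = 0.
Assume t_m = -(-2)^m + 1 for some m ≥ 0.
Then t_{m+1} = -2t_m + 3 = -2·(-(-2)^m + 1) + 3 = 2·(-2)^m − 2 + 3 = -(-2)^{m+1} + 1.
This completes the inductive step, so t_n = -(-2)^n + 1 for all n ≥ 0.

t_n = -(-2)^n + 1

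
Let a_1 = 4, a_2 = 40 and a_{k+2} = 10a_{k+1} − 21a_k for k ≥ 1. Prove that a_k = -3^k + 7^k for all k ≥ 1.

Base cases: a_1 = 4 and -3^1 + 7^1 = 4; a_2 = 40 and -3^2 + 7^2 = 40.
Assume a_j = -3^j + 7^j for all 1 ≤ j ≤ m, where m ≥ 2.
Then a_{m+1} = 10a_m − 21a_{m−1} = 10·(-3^m + 7^m) − 21·(-3^{m−1} + 7^{m−1}) = -(10·3 − 21)3^{m−1} + (10·7 − 21)7^{m−1} = -9·3^{m−1} + 49·7^{m−1} = -3^{m+1} + 7^{m+1}.
Hence a_k = -3^k + 7^k for every k ≥ 1, by strong induction.

a_k = -3^k + 7^k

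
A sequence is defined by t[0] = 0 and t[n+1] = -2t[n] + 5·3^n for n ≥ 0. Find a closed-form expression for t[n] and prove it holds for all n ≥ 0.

Claim: t[n] = -(-2)^n + 3^n.

Base case: t[0] = 0, and -(-2)^0 + 3^0 = -1 + 1 = 0.
Assume t[m] = -(-2)^m + 3^m for some m ≥ 0.
Then t[m+1] = -2t[m] + 5·3^m = -2·(-(-2)^m + 3^m) + 5·3^m = -(-2)^{m+1} − 2·3^m + 5·3^m = -(-2)^{m+1} + 3·3^m = -(-2)^{m+1} + 3^{m+1}.
This completes the inductive step, so t[n] = -(-2)^n + 3^n for all n ≥ 0.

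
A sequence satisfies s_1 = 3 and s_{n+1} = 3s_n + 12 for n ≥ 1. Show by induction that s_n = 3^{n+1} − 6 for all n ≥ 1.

Base case: s_1 = 3, and 3^{1+1} − 6 = 9 − 6 = 3.
Assume s_m = 3^{m+1} − 6 for some m ≥ 1.
Then s_{m+1} = 3s_m + 12 = 3·(3^{m+1} − 6) + 12 = 3^{m+2} − 18 + 12 = 3^{m+2} − 6.
By induction, s_n = 3^{n+1} − 6 for all n ≥ 1.

s_n = 3^{n+1} − 6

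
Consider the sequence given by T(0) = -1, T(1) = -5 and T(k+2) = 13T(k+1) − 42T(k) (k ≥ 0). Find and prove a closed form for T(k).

Claim: T(k) = 7^k − 2·6^k.

Base cases: T(0) = -1 and 7^0 − 2·6^0 = -1; T(1) = -5 and 7^1 − 2·6^1 = -5.
Assume T(i) = 7^i − 2·6^i for all 0 ≤ i ≤ j, where j ≥ 1.
Then T(j+1) = 13T(j) − 42T(j−1) = 13·(7^j − 2·6^j) − 42·(7^{j−1} − 2·6^{j−1}) = (13·7 − 42)7^{j−1} − 2·(13·6 − 42)6^{j−1} = 49·7^{j−1} − 72·6^{j−1} = 7^{j+1} − 2·6^{j+1}.
By strong induction, T(k) = 7^k − 2·6^k for all k ≥ 0.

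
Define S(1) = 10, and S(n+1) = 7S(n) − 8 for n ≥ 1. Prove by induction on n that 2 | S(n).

Base case: S(1) = 10 = 2·5, so 2 | S(1).
Assume 2 | S(k), so S(k) = 2t for some integer t.
Then S(k+1) = 7S(k) − 8 = 7·(2t) − 8 = 2(7t − 4), so 2 | S(k+1).
Hence 2 | S(n) for every n ≥ 1, by induction.

2 | S(n)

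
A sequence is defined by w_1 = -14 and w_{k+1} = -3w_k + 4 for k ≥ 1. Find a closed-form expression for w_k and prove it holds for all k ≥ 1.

Claim: w_k = 5·(-3)^k + 1.

Base case: w_1 = -14, and 5·(-3)^1 + 1 = -15 + 1 = -14.
Assume w_r = 5·(-3)^r + 1 for some r ≥ 1.
Then w_{r+1} = -3w_r + 4 = -3·(5·(-3)^r + 1) + 4 = -15·(-3)^r − 3 + 4 = 5·(-3)^{r+1} + 1.
By induction, w_k = 5·(-3)^k + 1 for all k ≥ 1.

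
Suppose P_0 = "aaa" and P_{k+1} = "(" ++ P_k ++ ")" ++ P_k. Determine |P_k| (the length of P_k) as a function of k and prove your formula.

Claim: |P_k| = 5·2^k − 2.

Base case: |P_0| = 3, and 5·2^0 − 2 = 3.
Assume |P_r| = 5·2^r − 2.
Then |P_{r+1}| = 1 + |P_r| + 1 + |P_r| = 2|P_r| + 2 = 2(5·2^r − 2) + 2 = 5·2^{r+1} − 4 + 2 = 5·2^{r+1} − 2.
So the formula holds for r+1, and by induction |P_k| = 5·2^k − 2 for all k ≥ 0.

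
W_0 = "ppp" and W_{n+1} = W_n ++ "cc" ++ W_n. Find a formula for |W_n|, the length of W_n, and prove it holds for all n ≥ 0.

Claim: |W_n| = 5·2^n − 2.

Base case: |W_0| = 3, and 5·2^0 − 2 = 3.
Assume |W_k| = 5·2^k − 2.
Then |W_{k+1}| = |W_k| + 2 + |W_k| = 2|W_k| + 2 = 2(5·2^k − 2) + 2 = 5·2^{k+1} − 4 + 2 = 5·2^{k+1} − 2.
So the formula holds for k+1, and by induction |W_n| = 5·2^n − 2 for all n ≥ 0.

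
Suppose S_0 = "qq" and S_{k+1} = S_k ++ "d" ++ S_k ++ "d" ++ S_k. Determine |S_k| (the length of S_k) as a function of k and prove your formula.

Claim: |S_k| = 3^{k+1} − 1.

Base case: |S_0| = 2, and 3^{0+1} − 1 = 2.
Assume |S_j| = 3^{j+1} − 1.
Then |S_{j+1}| = 3|S_j| + 2 = 3(3^{j+1} − 1) + 2 = 3^{j+2} − 3 + 2 = 3^{j+2} − 1.
Hence |S_k| = 3^{k+1} − 1 for every k ≥ 0, by induction.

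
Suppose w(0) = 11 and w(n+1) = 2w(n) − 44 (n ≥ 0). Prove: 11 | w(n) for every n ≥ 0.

Base case: w(0) = 11 = 11·1, so 11 | w(0).
Assume 11 | w(k), so w(k) = 11t for some integer t.
Then w(k+1) = 2w(k) − 44 = 2·(11t) − 44 = 11(2t − 4), so 11 | w(k+1).
So the property holds for k+1, and by induction 11 | w(n) for all n ≥ 0.

11 | w(n)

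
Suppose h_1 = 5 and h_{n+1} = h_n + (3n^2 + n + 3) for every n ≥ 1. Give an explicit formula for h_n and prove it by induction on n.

Claim: h_n = n^3 − n^2 + 3n + 2.

Base case: h_1 = 5, and 1^3 − 1^2 + 3·1 + 2 = 5.
Assume h_m = m^3 − m^2 + 3m + 2.
Then h_{m+1} = h_m + (3m^2 + m + 3) = (m^3 − m^2 + 3m + 2) + (3m^2 + m + 3) = m^3 + 2m^2 + 4m + 5,
and (m+1)^3 − (m+1)^2 + 3·(m+1) + 2 = m^3 + 2m^2 + 4m + 5.
This completes the inductive step, so h_n = n^3 − n^2 + 3n + 2 for all n ≥ 1.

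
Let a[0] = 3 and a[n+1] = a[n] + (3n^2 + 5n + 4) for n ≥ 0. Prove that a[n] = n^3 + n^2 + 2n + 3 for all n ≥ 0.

Base case: a[0] = 3, and 0^3 + 0^2 + 2·0 + 3 = 3.
Assume a[j] = j^3 + j^2 + 2j + 3.
Then a[j+1] = a[j] + (3j^2 + 5j + 4) = (j^3 + j^2 + 2j + 3) + (3j^2 + 5j + 4) = j^3 + 4j^2 + 7j + 7,
and (j+1)^3 + (j+1)^2 + 2·(j+1) + 3 = j^3 + 4j^2 + 7j + 7.
Hence a[n] = n^3 + n^2 + 2n + 3 for every n ≥ 0, by induction.

a[n] = n^3 + n^2 + 2n + 3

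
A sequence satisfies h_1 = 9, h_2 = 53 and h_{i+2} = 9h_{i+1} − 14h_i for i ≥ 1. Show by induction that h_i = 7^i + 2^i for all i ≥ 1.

Base cases: h_1 = 9 and 7^1 + 2^1 = 9; h_2 = 53 and 7^2 + 2^2 = 53.
Assume h_j = 7^j + 2^j for all 1 ≤ j ≤ k, where k ≥ 2.
Then h_{k+1} = 9h_k − 14h_{k−1} = 9·(7^k + 2^k) − 14·(7^{k−1} + 2^{k−1}) = (9·7 − 14)7^{k−1} + (9·2 − 14)2^{k−1} = 49·7^{k−1} + 4·2^{k−1} = 7^{k+1} + 2^{k+1}.
This completes the inductive step, so h_i = 7^i + 2^i for all i ≥ 1.

h_i = 7^i + 2^i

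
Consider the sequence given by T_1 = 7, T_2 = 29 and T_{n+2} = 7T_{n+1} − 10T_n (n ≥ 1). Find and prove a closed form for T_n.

Claim: T_n = 2^n + 5^n.

Base cases: T_1 = 7 and 2^1 + 5^1 = 7; T_2 = 29 and 2^2 + 5^2 = 29.
Assume T_j = 2^j + 5^j for all 1 ≤ j ≤ r, where r ≥ 2.
Then T_{r+1} = 7T_r − 10T_{r−1} = 7·(2^r + 5^r) − 10·(2^{r−1} + 5^{r−1}) = (7·2 − 10)2^{r−1} + (7·5 − 10)5^{r−1} = 4·2^{r−1} + 25·5^{r−1} = 2^{r+1} + 5^{r+1}.
By strong induction, T_n = 2^n + 5^n for all n ≥ 1.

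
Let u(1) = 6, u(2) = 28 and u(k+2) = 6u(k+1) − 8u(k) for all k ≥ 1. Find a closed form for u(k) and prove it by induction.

Claim: u(k) = -2^k + 2·4^k.

Base cases: u(1) = 6 and -2^1 + 2·4^1 = 6; u(2) = 28 and -2^2 + 2·4^2 = 28.
Assume u(i) = -2^i + 2·4^i for all 1 ≤ i ≤ j, where j ≥ 2.
Then u(j+1) = 6u(j) − 8u(j−1) = 6·(-2^j + 2·4^j) − 8·(-2^{j−1} + 2·4^{j−1}) = -(6·2 − 8)2^{j−1} + 2·(6·4 − 8)4^{j−1} = -4·2^{j−1} + 32·4^{j−1} = -2^{j+1} + 2·4^{j+1}.
This completes the inductive step, so u(k) = -2^k + 2·4^k for all k ≥ 1.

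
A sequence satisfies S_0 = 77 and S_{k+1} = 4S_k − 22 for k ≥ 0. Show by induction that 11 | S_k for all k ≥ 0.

Base case: S_0 = 77 = 11·7, so 11 | S_0.
Assume 11 | S_m, so S_m = 11t for some integer t.
Then S_{m+1} = 4S_m − 22 = 4·(11t) − 22 = 11(4t − 2), so 11 | S_{m+1}.
Hence 11 | S_k for every k ≥ 0, by induction.

11 | S_k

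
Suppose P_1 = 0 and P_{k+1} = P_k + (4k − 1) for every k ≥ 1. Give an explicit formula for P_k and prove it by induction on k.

Claim: P_k = 2k^2 − 3k + 1.

Base case: P_1 = 0, and 2·1^2 − 3·1 + 1 = 0.
Assume P_r = 2r^2 − 3r + 1.
Then P_{r+1} = P_r + (4r − 1) = (2r^2 − 3r + 1) + (4r − 1) = 2r^2 + r,
and 2·(r+1)^2 − 3·(r+1) + 1 = 2r^2 + r.
By induction, P_k = 2k^2 − 3k + 1 for all k ≥ 1.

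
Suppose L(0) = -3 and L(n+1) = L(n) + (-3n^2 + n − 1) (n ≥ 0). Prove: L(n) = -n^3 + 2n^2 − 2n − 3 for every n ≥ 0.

Base case: L(0) = -3, and -0^3 + 2·0^2 − 2·0 − 3 = -3.
Assume L(j) = -j^3 + 2j^2 − 2j − 3.
Then L(j+1) = L(j) + (-3j^2 + j − 1) = (-j^3 + 2j^2 − 2j − 3) + (-3j^2 + j − 1) = -j^3 − j^2 − j − 4,
and -(j+1)^3 + 2·(j+1)^2 − 2·(j+1) − 3 = -j^3 − j^2 − j − 4.
This completes the inductive step, so L(n) = -n^3 + 2n^2 − 2n − 3 for all n ≥ 0.

L(n) = -n^3 + 2n^2 − 2n − 3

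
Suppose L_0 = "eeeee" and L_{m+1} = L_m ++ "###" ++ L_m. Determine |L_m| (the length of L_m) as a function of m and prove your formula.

Claim: |L_m| = 2^{m+3} − 3.

Base case: |L_0| = 5, and 2^{0+3} − 3 = 5.
Assume |L_j| = 2^{j+3} − 3.
Then |L_{j+1}| = |L_j| + 3 + |L_j| = 2|L_j| + 3 = 2(2^{j+3} − 3) + 3 = 2^{j+1+3} − 6 + 3 = 2^{j+1+3} − 3.
This completes the inductive step, so |L_m| = 2^{m+3} − 3 for all m ≥ 0.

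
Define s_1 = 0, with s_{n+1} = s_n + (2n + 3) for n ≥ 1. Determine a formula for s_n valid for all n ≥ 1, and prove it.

Claim: s_n = n^2 + 2n − 3.

Base case: s_1 = 0, and 1^2 + 2·1 − 3 = 0.
Assume s_j = j^2 + 2j − 3.
Then s_{j+1} = s_j + (2j + 3) = (j^2 + 2j − 3) + (2j + 3) = j^2 + 4j,
and (j+1)^2 + 2·(j+1) − 3 = j^2 + 4j.
Hence s_n = n^2 + 2n − 3 for every n ≥ 1, by induction.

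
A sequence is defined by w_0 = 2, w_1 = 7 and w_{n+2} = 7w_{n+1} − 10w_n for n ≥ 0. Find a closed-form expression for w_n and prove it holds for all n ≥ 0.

Claim: w_n = 5^n + 2^n.

Base cases: w_0 = 2 and 5^0 + 2^0 = 2; w_1 = 7 and 5^1 + 2^1 = 7.
Assume w_j = 5^j + 2^j for all 0 ≤ j ≤ r, where r ≥ 1.
Then w_{r+1} = 7w_r − 10w_{r−1} = 7·(5^r + 2^r) − 10·(5^{r−1} + 2^{r−1}) = (7·5 − 10)5^{r−1} + (7·2 − 10)2^{r−1} = 25·5^{r−1} + 4·2^{r−1} = 5^{r+1} + 2^{r+1}.
Hence w_n = 5^n + 2^n for every n ≥ 0, by strong induction.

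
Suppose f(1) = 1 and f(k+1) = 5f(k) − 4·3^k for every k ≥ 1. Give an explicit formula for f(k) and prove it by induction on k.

Claim: f(k) = -5^k + 2·3^k.

Base case: f(1) = 1, and -5^1 + 2·3^1 = -5 + 6 = 1.
Assume f(r) = -5^r + 2·3^r for some r ≥ 1.
Then f(r+1) = 5f(r) − 4·3^r = 5·(-5^r + 2·3^r) − 4·3^r = -5^{r+1} + 10·3^r − 4·3^r = -5^{r+1} + 6·3^r = -5^{r+1} + 2·3^{r+1}.
This completes the inductive step, so f(k) = -5^k + 2·3^k for all k ≥ 1.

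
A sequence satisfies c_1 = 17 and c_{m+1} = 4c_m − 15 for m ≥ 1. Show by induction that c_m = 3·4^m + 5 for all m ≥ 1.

Base case: c_1 = 17, and 3·4^1 + 5 = 12 + 5 = 17.
Assume c_k = 3·4^k + 5 for some k ≥ 1.
Then c_{k+1} = 4c_k − 15 = 4·(3·4^k + 5) − 15 = 12·4^k + 20 − 15 = 3·4^{k+1} + 5.
By induction, c_m = 3·4^m + 5 for all m ≥ 1.

c_m = 3·4^m + 5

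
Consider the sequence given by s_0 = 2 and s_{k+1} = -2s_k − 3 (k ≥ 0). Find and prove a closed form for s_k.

Claim: s_k = 3·(-2)^k − 1.

Base case: s_0 = 2, and 3·(-2)^0 − 1 = 3 − 1 = 2.
Assume s_m = 3·(-2)^m − 1 for some m ≥ 0.
Then s_{m+1} = -2s_m − 3 = -2·(3·(-2)^m − 1) − 3 = -6·(-2)^m + 2 − 3 = 3·(-2)^{m+1} − 1.
By induction, s_k = 3·(-2)^k − 1 for all k ≥ 0.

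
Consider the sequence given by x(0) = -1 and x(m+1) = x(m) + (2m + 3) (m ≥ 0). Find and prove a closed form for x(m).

Claim: x(m) = m^2 + 2m − 1.

Base case: x(0) = -1, and 0^2 + 2·0 − 1 = -1.
Assume x(r) = r^2 + 2r − 1.
Then x(r+1) = x(r) + (2r + 3) = (r^2 + 2r − 1) + (2r + 3) = r^2 + 4r + 2,
and (r+1)^2 + 2·(r+1) − 1 = r^2 + 4r + 2.
This completes the inductive step, so x(m) = m^2 + 2m − 1 for all m ≥ 0.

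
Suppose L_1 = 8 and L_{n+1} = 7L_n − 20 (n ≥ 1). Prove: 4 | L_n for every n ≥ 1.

Base case: L_1 = 8 = 4·2, so 4 | L_1.
Assume 4 | L_j, so L_j = 4t for some integer t.
Then L_{j+1} = 7L_j − 20 = 7·(4t) − 20 = 4(7t − 5), so 4 | L_{j+1}.
So the property holds for j+1, and by induction 4 | L_n for all n ≥ 1.

4 | L_n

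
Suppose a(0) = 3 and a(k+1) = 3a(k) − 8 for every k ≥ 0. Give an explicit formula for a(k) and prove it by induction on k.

Claim: a(k) = -3^k + 4.

Base case: a(0) = 3, and -3^0 + 4 = -1 + 4 = 3.
Assume a(m) = -3^m + 4 for some m ≥ 0.
Then a(m+1) = 3a(m) − 8 = 3·(-3^m + 4) − 8 = -3^{m+1} + 12 − 8 = -3^{m+1} + 4.
This completes the inductive step, so a(k) = -3^k + 4 for all k ≥ 0.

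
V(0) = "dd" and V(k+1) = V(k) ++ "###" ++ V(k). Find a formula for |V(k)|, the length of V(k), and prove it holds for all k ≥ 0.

Claim: |V(k)| = 5·2^k − 3.

Base case: |V(0)| = 2, and 5·2^0 − 3 = 2.
Assume |V(r)| = 5·2^r − 3.
Then |V(r+1)| = |V(r)| + 3 + |V(r)| = 2|V(r)| + 3 = 2(5·2^r − 3) + 3 = 5·2^{r+1} − 6 + 3 = 5·2^{r+1} − 3.
Hence |V(k)| = 5·2^k − 3 for every k ≥ 0, by induction.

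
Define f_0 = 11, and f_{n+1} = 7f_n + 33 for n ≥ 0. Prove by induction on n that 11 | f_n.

Base case: f_0 = 11 = 11·1, so 11 | f_0.
Assume 11 | f_m, so f_m = 11t for some integer t.
Then f_{m+1} = 7f_m + 33 = 7·(11t) + 33 = 11(7t + 3), so 11 | f_{m+1}.
So the property holds for m+1, and by induction 11 | f_n for all n ≥ 0.

11 | f_n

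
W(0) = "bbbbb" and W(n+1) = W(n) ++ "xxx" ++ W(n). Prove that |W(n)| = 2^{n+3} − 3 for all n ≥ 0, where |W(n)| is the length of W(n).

Base case: |W(0)| = 5, and 2^{0+3} − 3 = 5.
Assume |W(k)| = 2^{k+3} − 3.
Then |W(k+1)| = |W(k)| + 3 + |W(k)| = 2|W(k)| + 3 = 2(2^{k+3} − 3) + 3 = 2^{k+1+3} − 6 + 3 = 2^{k+1+3} − 3.
By induction, |W(n)| = 2^{n+3} − 3 for all n ≥ 0.

|W(n)| = 2^{n+3} − 3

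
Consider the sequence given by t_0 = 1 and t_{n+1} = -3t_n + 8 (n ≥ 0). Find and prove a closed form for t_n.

Claim: t_n = -(-3)^n + 2.

Base case: t_0 = 1, and -(-3)^0 + 2 = -1 + 2 = 1.
Assume t_j = -(-3)^j + 2 for some j ≥ 0.
Then t_{j+1} = -3t_j + 8 = -3·(-(-3)^j + 2) + 8 = 3·(-3)^j − 6 + 8 = -(-3)^{j+1} + 2.
This completes the inductive step, so t_n = -(-3)^n + 2 for all n ≥ 0.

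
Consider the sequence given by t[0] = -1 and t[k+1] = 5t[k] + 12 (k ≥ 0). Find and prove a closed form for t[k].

Claim: t[k] = 2·5^k − 3.

Base case: t[0] = -1, and 2·5^0 − 3 = 2 − 3 = -1.
Assume t[r] = 2·5^r − 3 for some r ≥ 0.
Then t[r+1] = 5t[r] + 12 = 5·(2·5^r − 3) + 12 = 10·5^r − 15 + 12 = 2·5^{r+1} − 3.
By induction, t[k] = 2·5^k − 3 for all k ≥ 0.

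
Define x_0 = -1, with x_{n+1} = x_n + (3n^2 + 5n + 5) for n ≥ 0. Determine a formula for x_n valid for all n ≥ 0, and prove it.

Claim: x_n = n^3 + n^2 + 3n − 1.

Base case: x_0 = -1, and 0^3 + 0^2 + 3·0 − 1 = -1.
Assume x_m = m^3 + m^2 + 3m − 1.
Then x_{m+1} = x_m + (3m^2 + 5m + 5) = (m^3 + m^2 + 3m − 1) + (3m^2 + 5m + 5) = m^3 + 4m^2 + 8m + 4,
and (m+1)^3 + (m+1)^2 + 3·(m+1) − 1 = m^3 + 4m^2 + 8m + 4.
This completes the inductive step, so x_n = n^3 + n^2 + 3n − 1 for all n ≥ 0.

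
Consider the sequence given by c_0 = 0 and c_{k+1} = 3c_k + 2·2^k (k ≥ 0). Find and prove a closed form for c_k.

Claim: c_k = 2·3^k − 2·2^k.

Base case: c_0 = 0, and 2·3^0 − 2·2^0 = 2 − 2 = 0.
Assume c_m = 2·3^m − 2·2^m for some m ≥ 0.
Then c_{m+1} = 3c_m + 2·2^m = 3·(2·3^m − 2·2^m) + 2·2^m = 2·3^{m+1} − 6·2^m + 2·2^m = 2·3^{m+1} − 4·2^m = 2·3^{m+1} − 2·2^{m+1}.
This completes the inductive step, so c_k = 2·3^k − 2·2^k for all k ≥ 0.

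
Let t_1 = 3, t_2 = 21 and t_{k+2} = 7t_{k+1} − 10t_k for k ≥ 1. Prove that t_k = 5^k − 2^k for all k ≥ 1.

Base cases: t_1 = 3 and 5^1 − 2^1 = 3; t_2 = 21 and 5^2 − 2^2 = 21.
Assume t_i = 5^i − 2^i for all 1 ≤ i ≤ j, where j ≥ 2.
Then t_{j+1} = 7t_j − 10t_{j−1} = 7·(5^j − 2^j) − 10·(5^{j−1} − 2^{j−1}) = (7·5 − 10)5^{j−1} − (7·2 − 10)2^{j−1} = 25·5^{j−1} − 4·2^{j−1} = 5^{j+1} − 2^{j+1}.
This completes the inductive step, so t_k = 5^k − 2^k for all k ≥ 1.

t_k = 5^k − 2^k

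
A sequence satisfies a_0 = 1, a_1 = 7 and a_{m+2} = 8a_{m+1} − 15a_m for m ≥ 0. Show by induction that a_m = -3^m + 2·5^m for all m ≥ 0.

Base cases: a_0 = 1 and -3^0 + 2·5^0 = 1; a_1 = 7 and -3^1 + 2·5^1 = 7.
Assume a_j = -3^j + 2·5^j for all 0 ≤ j ≤ k, where k ≥ 1.
Then a_{k+1} = 8a_k − 15a_{k−1} = 8·(-3^k + 2·5^k) − 15·(-3^{k−1} + 2·5^{k−1}) = -(8·3 − 15)3^{k−1} + 2·(8·5 − 15)5^{k−1} = -9·3^{k−1} + 50·5^{k−1} = -3^{k+1} + 2·5^{k+1}.
By strong induction, a_m = -3^m + 2·5^m for all m ≥ 0.

a_m = -3^m + 2·5^m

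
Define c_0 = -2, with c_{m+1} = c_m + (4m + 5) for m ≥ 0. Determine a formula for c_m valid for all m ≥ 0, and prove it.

Claim: c_m = 2m^2 + 3m − 2.

Base case: c_0 = -2, and 2·0^2 + 3·0 − 2 = -2.
Assume c_k = 2k^2 + 3k − 2.
Then c_{k+1} = c_k + (4k + 5) = (2k^2 + 3k − 2) + (4k + 5) = 2k^2 + 7k + 3,
and 2·(k+1)^2 + 3·(k+1) − 2 = 2k^2 + 7k + 3.
By induction, c_m = 2m^2 + 3m − 2 for all m ≥ 0.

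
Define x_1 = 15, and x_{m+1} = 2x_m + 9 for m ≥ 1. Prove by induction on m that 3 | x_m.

Base case: x_1 = 15 = 3·5, so 3 | x_1.
Assume 3 | x_k, so x_k = 3t for some integer t.
Then x_{k+1} = 2x_k + 9 = 2·(3t) + 9 = 3(2t + 3), so 3 | x_{k+1}.
By induction, 3 | x_m for all m ≥ 1.

3 | x_m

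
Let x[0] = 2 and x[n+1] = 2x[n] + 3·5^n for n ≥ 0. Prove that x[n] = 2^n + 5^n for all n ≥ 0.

Base case: x[0] = 2, and 2^0 + 5^0 = 1 + 1 = 2.
Assume x[m] = 2^m + 5^m for some m ≥ 0.
Then x[m+1] = 2x[m] + 3·5^m = 2·(2^m + 5^m) + 3·5^m = 2^{m+1} + 2·5^m + 3·5^m = 2^{m+1} + 5·5^m = 2^{m+1} + 5^{m+1}.
Hence x[n] = 2^n + 5^n for every n ≥ 0, by induction.

x[n] = 2^n + 5^n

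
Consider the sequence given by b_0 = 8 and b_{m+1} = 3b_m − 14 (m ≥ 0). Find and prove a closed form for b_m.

Claim: b_m = 3^m + 7.

Base case: b_0 = 8, and 3^0 + 7 = 1 + 7 = 8.
Assume b_r = 3^r + 7 for some r ≥ 0.
Then b_{r+1} = 3b_r − 14 = 3·(3^r + 7) − 14 = 3^{r+1} + 21 − 14 = 3^{r+1} + 7.
By induction, b_m = 3^m + 7 for all m ≥ 0.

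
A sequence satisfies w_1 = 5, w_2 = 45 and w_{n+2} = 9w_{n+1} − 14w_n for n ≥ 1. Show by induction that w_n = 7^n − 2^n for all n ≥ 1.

Base cases: w_1 = 5 and 7^1 − 2^1 = 5; w_2 = 45 and 7^2 − 2^2 = 45.
Assume w_i = 7^i − 2^i for all 1 ≤ i ≤ j, where j ≥ 2.
Then w_{j+1} = 9w_j − 14w_{j−1} = 9·(7^j − 2^j) − 14·(7^{j−1} − 2^{j−1}) = (9·7 − 14)7^{j−1} − (9·2 − 14)2^{j−1} = 49·7^{j−1} − 4·2^{j−1} = 7^{j+1} − 2^{j+1}.
This completes the inductive step, so w_n = 7^n − 2^n for all n ≥ 1.

w_n = 7^n − 2^n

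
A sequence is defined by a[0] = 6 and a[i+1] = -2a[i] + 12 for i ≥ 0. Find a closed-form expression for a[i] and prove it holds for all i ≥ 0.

Claim: a[i] = 2·(-2)^i + 4.

Base case: a[0] = 6, and 2·(-2)^0 + 4 = 2 + 4 = 6.
Assume a[r] = 2·(-2)^r + 4 for some r ≥ 0.
Then a[r+1] = -2a[r] + 12 = -2·(2·(-2)^r + 4) + 12 = -4·(-2)^r − 8 + 12 = 2·(-2)^{r+1} + 4.
Hence a[i] = 2·(-2)^i + 4 for every i ≥ 0, by induction.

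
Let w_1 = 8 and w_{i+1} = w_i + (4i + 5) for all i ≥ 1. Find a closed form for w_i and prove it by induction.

Claim: w_i = 2i^2 + 3i + 3.

Base case: w_1 = 8, and 2·1^2 + 3·1 + 3 = 8.
Assume w_m = 2m^2 + 3m + 3.
Then w_{m+1} = w_m + (4m + 5) = (2m^2 + 3m + 3) + (4m + 5) = 2m^2 + 7m + 8,
and 2·(m+1)^2 + 3·(m+1) + 3 = 2m^2 + 7m + 8.
This completes the inductive step, so w_i = 2i^2 + 3i + 3 for all i ≥ 1.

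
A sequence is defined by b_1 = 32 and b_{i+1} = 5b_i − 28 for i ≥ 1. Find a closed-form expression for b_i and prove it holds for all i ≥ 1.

Claim: b_i = 5^{i+1} + 7.

Base case: b_1 = 32, and 5^{1+1} + 7 = 25 + 7 = 32.
Assume b_j = 5^{j+1} + 7 for some j ≥ 1.
Then b_{j+1} = 5b_j − 28 = 5·(5^{j+1} + 7) − 28 = 5^{j+2} + 35 − 28 = 5^{j+2} + 7.
By induction, b_i = 5^{i+1} + 7 for all i ≥ 1.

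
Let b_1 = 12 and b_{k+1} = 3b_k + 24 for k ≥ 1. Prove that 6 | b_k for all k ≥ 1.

Base case: b_1 = 12 = 6·2, so 6 | b_1.
Assume 6 | b_j, so b_j = 6t for some integer t.
Then b_{j+1} = 3b_j + 24 = 3·(6t) + 24 = 6(3t + 4), so 6 | b_{j+1}.
By induction, 6 | b_k for all k ≥ 1.

6 | b_k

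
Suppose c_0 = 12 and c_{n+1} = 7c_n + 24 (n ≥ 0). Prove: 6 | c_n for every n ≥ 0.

Base case: c_0 = 12 = 6·2, so 6 | c_0.
Assume 6 | c_j, so c_j = 6t for some integer t.
Then c_{j+1} = 7c_j + 24 = 7·(6t) + 24 = 6(7t + 4), so 6 | c_{j+1}.
Hence 6 | c_n for every n ≥ 0, by induction.

6 | c_n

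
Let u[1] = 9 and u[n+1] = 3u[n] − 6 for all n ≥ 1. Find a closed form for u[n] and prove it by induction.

Claim: u[n] = 2·3^n + 3.

Base case: u[1] = 9, and 2·3^1 + 3 = 6 + 3 = 9.
Assume u[k] = 2·3^k + 3 for some k ≥ 1.
Then u[k+1] = 3u[k] − 6 = 3·(2·3^k + 3) − 6 = 6·3^k + 9 − 6 = 2·3^{k+1} + 3.
This completes the inductive step, so u[n] = 2·3^n + 3 for all n ≥ 1.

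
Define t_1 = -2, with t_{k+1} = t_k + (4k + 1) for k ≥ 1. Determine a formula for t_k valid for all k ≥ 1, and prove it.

Claim: t_k = 2k^2 − k − 3.

Base case: t_1 = -2, and 2·1^2 − 1 − 3 = -2.
Assume t_r = 2r^2 − r − 3.
Then t_{r+1} = t_r + (4r + 1) = (2r^2 − r − 3) + (4r + 1) = 2r^2 + 3r − 2,
and 2·(r+1)^2 − (r+1) − 3 = 2r^2 + 3r − 2.
Hence t_k = 2k^2 − k − 3 for every k ≥ 1, by induction.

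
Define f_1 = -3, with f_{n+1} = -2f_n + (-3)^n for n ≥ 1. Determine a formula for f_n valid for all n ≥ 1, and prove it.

Claim: f_n = 3·(-2)^n − (-3)^n.

Base case: f_1 = -3, and 3·(-2)^1 − (-3)^1 = -6 + 3 = -3.
Assume f_m = 3·(-2)^m − (-3)^m for some m ≥ 1.
Then f_{m+1} = -2f_m + (-3)^m = -2·(3·(-2)^m − (-3)^m) + (-3)^m = 3·(-2)^{m+1} + 2·(-3)^m + (-3)^m = 3·(-2)^{m+1} + 3·(-3)^m = 3·(-2)^{m+1} − (-3)^{m+1}.
So the formula holds for m+1, and by induction f_n = 3·(-2)^n − (-3)^n for all n ≥ 1.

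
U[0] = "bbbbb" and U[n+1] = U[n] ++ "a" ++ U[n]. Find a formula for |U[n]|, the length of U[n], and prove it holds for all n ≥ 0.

Claim: |U[n]| = 6·2^n − 1.

Base case: |U[0]| = 5, and 6·2^0 − 1 = 5.
Assume |U[m]| = 6·2^m − 1.
Then |U[m+1]| = |U[m]| + 1 + |U[m]| = 2|U[m]| + 1 = 2(6·2^m − 1) + 1 = 6·2^{m+1} − 2 + 1 = 6·2^{m+1} − 1.
This completes the inductive step, so |U[n]| = 6·2^n − 1 for all n ≥ 0.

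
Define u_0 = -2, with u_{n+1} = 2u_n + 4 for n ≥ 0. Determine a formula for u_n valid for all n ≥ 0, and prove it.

Claim: u_n = 2^{n+1} − 4.

Base case: u_0 = -2, and 2^{0+1} − 4 = 2 − 4 = -2.
Assume u_j = 2^{j+1} − 4 for some j ≥ 0.
Then u_{j+1} = 2u_j + 4 = 2·(2^{j+1} − 4) + 4 = 2^{j+2} − 8 + 4 = 2^{j+2} − 4.
So the formula holds for j+1, and by induction u_n = 2^{n+1} − 4 for all n ≥ 0.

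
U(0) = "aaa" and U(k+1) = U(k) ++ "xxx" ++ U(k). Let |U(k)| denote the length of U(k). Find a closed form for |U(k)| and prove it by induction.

Claim: |U(k)| = 6·2^k − 3.

Base case: |U(0)| = 3, and 6·2^0 − 3 = 3.
Assume |U(j)| = 6·2^j − 3.
Then |U(j+1)| = |U(j)| + 3 + |U(j)| = 2|U(j)| + 3 = 2(6·2^j − 3) + 3 = 6·2^{j+1} − 6 + 3 = 6·2^{j+1} − 3.
This completes the inductive step, so |U(k)| = 6·2^k − 3 for all k ≥ 0.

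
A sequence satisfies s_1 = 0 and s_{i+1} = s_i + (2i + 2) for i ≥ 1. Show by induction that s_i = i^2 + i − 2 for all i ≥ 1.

Base case: s_1 = 0, and 1^2 + 1 − 2 = 0.
Assume s_m = m^2 + m − 2.
Then s_{m+1} = s_m + (2m + 2) = (m^2 + m − 2) + (2m + 2) = m^2 + 3m,
and (m+1)^2 + (m+1) − 2 = m^2 + 3m.
This completes the inductive step, so s_i = i^2 + i − 2 for all i ≥ 1.

s_i = i^2 + i − 2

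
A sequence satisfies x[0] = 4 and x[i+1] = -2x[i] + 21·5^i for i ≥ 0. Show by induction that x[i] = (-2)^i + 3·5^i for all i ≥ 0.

Base case: x[0] = 4, and (-2)^0 + 3·5^0 = 1 + 3 = 4.
Assume x[j] = (-2)^j + 3·5^j for some j ≥ 0.
Then x[j+1] = -2x[j] + 21·5^j = -2·((-2)^j + 3·5^j) + 21·5^j = (-2)^{j+1} − 6·5^j + 21·5^j = (-2)^{j+1} + 15·5^j = (-2)^{j+1} + 3·5^{j+1}.
By induction, x[i] = (-2)^i + 3·5^i for all i ≥ 0.

x[i] = (-2)^i + 3·5^i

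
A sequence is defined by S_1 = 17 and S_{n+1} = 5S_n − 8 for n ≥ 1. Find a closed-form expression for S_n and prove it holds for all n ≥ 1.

Claim: S_n = 3·5^n + 2.

Base case: S_1 = 17, and 3·5^1 + 2 = 15 + 2 = 17.
Assume S_r = 3·5^r + 2 for some r ≥ 1.
Then S_{r+1} = 5S_r − 8 = 5·(3·5^r + 2) − 8 = 15·5^r + 10 − 8 = 3·5^{r+1} + 2.
So the formula holds for r+1, and by induction S_n = 3·5^n + 2 for all n ≥ 1.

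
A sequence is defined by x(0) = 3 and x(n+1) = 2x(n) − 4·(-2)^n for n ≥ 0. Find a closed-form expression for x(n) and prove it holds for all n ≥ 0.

Claim: x(n) = 2·2^n + (-2)^n.

Base case: x(0) = 3, and 2·2^0 + (-2)^0 = 2 + 1 = 3.
Assume x(k) = 2·2^k + (-2)^k for some k ≥ 0.
Then x(k+1) = 2x(k) − 4·(-2)^k = 2·(2·2^k + (-2)^k) − 4·(-2)^k = 2·2^{k+1} + 2·(-2)^k − 4·(-2)^k = 2·2^{k+1} − 2·(-2)^k = 2·2^{k+1} + (-2)^{k+1}.
So the formula holds for k+1, and by induction x(n) = 2·2^n + (-2)^n for all n ≥ 0.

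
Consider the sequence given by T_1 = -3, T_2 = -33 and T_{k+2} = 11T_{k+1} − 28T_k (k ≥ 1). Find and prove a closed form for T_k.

Claim: T_k = -7^k + 4^k.

Base cases: T_1 = -3 and -7^1 + 4^1 = -3; T_2 = -33 and -7^2 + 4^2 = -33.
Assume T_j = -7^j + 4^j for all 1 ≤ j ≤ r, where r ≥ 2.
Then T_{r+1} = 11T_r − 28T_{r−1} = 11·(-7^r + 4^r) − 28·(-7^{r−1} + 4^{r−1}) = -(11·7 − 28)7^{r−1} + (11·4 − 28)4^{r−1} = -49·7^{r−1} + 16·4^{r−1} = -7^{r+1} + 4^{r+1}.
So the formula holds for r+1, and by strong induction T_k = -7^k + 4^k for all k ≥ 1.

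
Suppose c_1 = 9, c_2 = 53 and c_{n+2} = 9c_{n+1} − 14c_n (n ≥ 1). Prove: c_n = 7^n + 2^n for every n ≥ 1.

Base cases: c_1 = 9 and 7^1 + 2^1 = 9; c_2 = 53 and 7^2 + 2^2 = 53.
Assume c_j = 7^j + 2^j for all 1 ≤ j ≤ r, where r ≥ 2.
Then c_{r+1} = 9c_r − 14c_{r−1} = 9·(7^r + 2^r) − 14·(7^{r−1} + 2^{r−1}) = (9·7 − 14)7^{r−1} + (9·2 − 14)2^{r−1} = 49·7^{r−1} + 4·2^{r−1} = 7^{r+1} + 2^{r+1}.
By strong induction, c_n = 7^n + 2^n for all n ≥ 1.

c_n = 7^n + 2^n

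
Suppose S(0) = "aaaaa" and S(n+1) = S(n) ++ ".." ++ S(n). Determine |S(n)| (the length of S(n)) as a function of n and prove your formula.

Claim: |S(n)| = 7·2^n − 2.

Base case: |S(0)| = 5, and 7·2^0 − 2 = 5.
Assume |S(k)| = 7·2^k − 2.
Then |S(k+1)| = |S(k)| + 2 + |S(k)| = 2|S(k)| + 2 = 2(7·2^k − 2) + 2 = 7·2^{k+1} − 4 + 2 = 7·2^{k+1} − 2.
By induction, |S(n)| = 7·2^n − 2 for all n ≥ 0.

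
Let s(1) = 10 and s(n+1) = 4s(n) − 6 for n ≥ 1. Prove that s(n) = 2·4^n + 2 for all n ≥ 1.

Base case: s(1) = 10, and 2·4^1 + 2 = 8 + 2 = 10.
Assume s(k) = 2·4^k + 2 for some k ≥ 1.
Then s(k+1) = 4s(k) − 6 = 4·(2·4^k + 2) − 6 = 8·4^k + 8 − 6 = 2·4^{k+1} + 2.
Hence s(n) = 2·4^n + 2 for every n ≥ 1, by induction.

s(n) = 2·4^n + 2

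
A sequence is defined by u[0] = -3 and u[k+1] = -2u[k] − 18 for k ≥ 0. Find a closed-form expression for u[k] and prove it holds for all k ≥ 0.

Claim: u[k] = 3·(-2)^k − 6.

Base case: u[0] = -3, and 3·(-2)^0 − 6 = 3 − 6 = -3.
Assume u[m] = 3·(-2)^m − 6 for some m ≥ 0.
Then u[m+1] = -2u[m] − 18 = -2·(3·(-2)^m − 6) − 18 = -6·(-2)^m + 12 − 18 = 3·(-2)^{m+1} − 6.
By induction, u[k] = 3·(-2)^k − 6 for all k ≥ 0.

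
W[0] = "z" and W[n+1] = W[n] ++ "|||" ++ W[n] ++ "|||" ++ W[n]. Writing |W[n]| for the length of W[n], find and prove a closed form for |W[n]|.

Claim: |W[n]| = 4·3^n − 3.

Base case: |W[0]| = 1, and 4·3^0 − 3 = 1.
Assume |W[k]| = 4·3^k − 3.
Then |W[k+1]| = 3|W[k]| + 6 = 3(4·3^k − 3) + 6 = 4·3^{k+1} − 9 + 6 = 4·3^{k+1} − 3.
This completes the inductive step, so |W[n]| = 4·3^n − 3 for all n ≥ 0.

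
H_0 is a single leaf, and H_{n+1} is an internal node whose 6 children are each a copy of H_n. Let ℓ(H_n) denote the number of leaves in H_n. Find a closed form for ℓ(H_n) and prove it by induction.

Claim: ℓ(H_n) = 6^n.

Base case: ℓ(H_0) = 1, and 6^0 = 1.
Assume ℓ(H_r) = 6^r.
Then ℓ(H_{r+1}) = 6·ℓ(H_r) = 6·6^r = 6^{r+1}.
Hence ℓ(H_n) = 6^n for every n ≥ 0, by induction.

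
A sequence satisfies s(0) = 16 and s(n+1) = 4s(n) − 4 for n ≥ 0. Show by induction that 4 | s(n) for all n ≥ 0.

Base case: s(0) = 16 = 4·4, so 4 | s(0).
Assume 4 | s(r), so s(r) = 4t for some integer t.
Then s(r+1) = 4s(r) − 4 = 4·(4t) − 4 = 4(4t − 1), so 4 | s(r+1).
This completes the inductive step, so 4 | s(n) for all n ≥ 0.

4 | s(n)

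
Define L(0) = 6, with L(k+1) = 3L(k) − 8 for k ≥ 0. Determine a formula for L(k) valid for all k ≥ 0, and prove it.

Claim: L(k) = 2·3^k + 4.

Base case: L(0) = 6, and 2·3^0 + 4 = 2 + 4 = 6.
Assume L(j) = 2·3^j + 4 for some j ≥ 0.
Then L(j+1) = 3L(j) − 8 = 3·(2·3^j + 4) − 8 = 6·3^j + 12 − 8 = 2·3^{j+1} + 4.
This completes the inductive step, so L(k) = 2·3^k + 4 for all k ≥ 0.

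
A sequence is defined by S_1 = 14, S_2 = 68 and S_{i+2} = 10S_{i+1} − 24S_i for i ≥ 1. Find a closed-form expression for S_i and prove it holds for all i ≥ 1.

Claim: S_i = 2·4^i + 6^i.

Base cases: S_1 = 14 and 2·4^1 + 6^1 = 14; S_2 = 68 and 2·4^2 + 6^2 = 68.
Assume S_j = 2·4^j + 6^j for all 1 ≤ j ≤ k, where k ≥ 2.
Then S_{k+1} = 10S_k − 24S_{k−1} = 10·(2·4^k + 6^k) − 24·(2·4^{k−1} + 6^{k−1}) = 2·(10·4 − 24)4^{k−1} + (10·6 − 24)6^{k−1} = 32·4^{k−1} + 36·6^{k−1} = 2·4^{k+1} + 6^{k+1}.
By strong induction, S_i = 2·4^i + 6^i for all i ≥ 1.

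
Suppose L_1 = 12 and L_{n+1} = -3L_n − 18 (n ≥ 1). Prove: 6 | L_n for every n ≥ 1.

Base case: L_1 = 12 = 6·2, so 6 | L_1.
Assume 6 | L_j, so L_j = 6t for some integer t.
Then L_{j+1} = -3L_j − 18 = -3·(6t) − 18 = 6(-3t − 3), so 6 | L_{j+1}.
This completes the inductive step, so 6 | L_n for all n ≥ 1.

6 | L_n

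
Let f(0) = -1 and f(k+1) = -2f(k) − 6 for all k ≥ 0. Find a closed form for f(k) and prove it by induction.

Claim: f(k) = (-2)^k − 2.

Base case: f(0) = -1, and (-2)^0 − 2 = 1 − 2 = -1.
Assume f(m) = (-2)^m − 2 for some m ≥ 0.
Then f(m+1) = -2f(m) − 6 = -2·((-2)^m − 2) − 6 = -2·(-2)^m + 4 − 6 = (-2)^{m+1} − 2.
By induction, f(k) = (-2)^k − 2 for all k ≥ 0.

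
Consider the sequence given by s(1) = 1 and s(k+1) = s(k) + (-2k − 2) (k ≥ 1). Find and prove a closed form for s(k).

Claim: s(k) = -k^2 − k + 3.

Base case: s(1) = 1, and -1^2 − 1 + 3 = 1.
Assume s(r) = -r^2 − r + 3.
Then s(r+1) = s(r) + (-2r − 2) = (-r^2 − r + 3) + (-2r − 2) = -r^2 − 3r + 1,
and -(r+1)^2 − (r+1) + 3 = -r^2 − 3r + 1.
This completes the inductive step, so s(k) = -k^2 − k + 3 for all k ≥ 1.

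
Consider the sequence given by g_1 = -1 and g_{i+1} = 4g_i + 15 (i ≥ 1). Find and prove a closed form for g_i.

Claim: g_i = 4^i − 5.

Base case: g_1 = -1, and 4^1 − 5 = 4 − 5 = -1.
Assume g_m = 4^m − 5 for some m ≥ 1.
Then g_{m+1} = 4g_m + 15 = 4·(4^m − 5) + 15 = 4^{m+1} − 20 + 15 = 4^{m+1} − 5.
So the formula holds for m+1, and by induction g_i = 4^i − 5 for all i ≥ 1.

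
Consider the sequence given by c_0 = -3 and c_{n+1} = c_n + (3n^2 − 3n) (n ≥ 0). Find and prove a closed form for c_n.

Claim: c_n = n^3 − 3n^2 + 2n − 3.

Base case: c_0 = -3, and 0^3 − 3·0^2 + 2·0 − 3 = -3.
Assume c_j = j^3 − 3j^2 + 2j − 3.
Then c_{j+1} = c_j + (3j^2 − 3j) = (j^3 − 3j^2 + 2j − 3) + (3j^2 − 3j) = j^3 − j − 3,
and (j+1)^3 − 3·(j+1)^2 + 2·(j+1) − 3 = j^3 − j − 3.
By induction, c_n = n^3 − 3n^2 + 2n − 3 for all n ≥ 0.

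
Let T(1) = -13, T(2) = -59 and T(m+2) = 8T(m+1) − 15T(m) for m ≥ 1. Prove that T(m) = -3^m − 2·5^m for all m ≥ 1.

Base cases: T(1) = -13 and -3^1 − 2·5^1 = -13; T(2) = -59 and -3^2 − 2·5^2 = -59.
Assume T(j) = -3^j − 2·5^j for all 1 ≤ j ≤ r, where r ≥ 2.
Then T(r+1) = 8T(r) − 15T(r−1) = 8·(-3^r − 2·5^r) − 15·(-3^{r−1} − 2·5^{r−1}) = -(8·3 − 15)3^{r−1} − 2·(8·5 − 15)5^{r−1} = -9·3^{r−1} − 50·5^{r−1} = -3^{r+1} − 2·5^{r+1}.
Hence T(m) = -3^m − 2·5^m for every m ≥ 1, by strong induction.

T(m) = -3^m − 2·5^m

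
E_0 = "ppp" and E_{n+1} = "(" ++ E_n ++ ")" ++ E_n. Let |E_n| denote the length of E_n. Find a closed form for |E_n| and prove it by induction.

Claim: |E_n| = 5·2^n − 2.

Base case: |E_0| = 3, and 5·2^0 − 2 = 3.
Assume |E_k| = 5·2^k − 2.
Then |E_{k+1}| = 1 + |E_k| + 1 + |E_k| = 2|E_k| + 2 = 2(5·2^k − 2) + 2 = 5·2^{k+1} − 4 + 2 = 5·2^{k+1} − 2.
This completes the inductive step, so |E_n| = 5·2^n − 2 for all n ≥ 0.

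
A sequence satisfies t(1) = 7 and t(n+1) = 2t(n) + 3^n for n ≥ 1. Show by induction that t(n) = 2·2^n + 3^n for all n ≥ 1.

Base case: t(1) = 7, and 2·2^1 + 3^1 = 4 + 3 = 7.
Assume t(r) = 2·2^r + 3^r for some r ≥ 1.
Then t(r+1) = 2t(r) + 3^r = 2·(2·2^r + 3^r) + 3^r = 2·2^{r+1} + 2·3^r + 3^r = 2·2^{r+1} + 3·3^r = 2·2^{r+1} + 3^{r+1}.
This completes the inductive step, so t(n) = 2·2^n + 3^n for all n ≥ 1.

t(n) = 2·2^n + 3^n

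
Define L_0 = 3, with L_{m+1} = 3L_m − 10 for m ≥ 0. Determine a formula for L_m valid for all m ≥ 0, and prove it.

Claim: L_m = -2·3^m + 5.

Base case: L_0 = 3, and -2·3^0 + 5 = -2 + 5 = 3.
Assume L_j = -2·3^j + 5 for some j ≥ 0.
Then L_{j+1} = 3L_j − 10 = 3·(-2·3^j + 5) − 10 = -6·3^j + 15 − 10 = -2·3^{j+1} + 5.
So the formula holds for j+1, and by induction L_m = -2·3^m + 5 for all m ≥ 0.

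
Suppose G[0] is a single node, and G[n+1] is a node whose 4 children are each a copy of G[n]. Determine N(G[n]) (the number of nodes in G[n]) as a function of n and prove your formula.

Claim: N(G[n]) = (4^{n+1} − 1)/3.

Base case: N(G[0]) = 1, and (4^{0+1} − 1)/3 = 1.
Assume N(G[m]) = (4^{m+1} − 1)/3.
Then N(G[m+1]) = 1 + 4N(G[m]) = 1 + 4·(4^{m+1} − 1)/3 = 1 + (4^{m+2} − 4)/3 = (3 + 4^{m+2} − 4)/3 = (4^{m+2} − 1)/3.
By induction, N(G[n]) = (4^{n+1} − 1)/3 for all n ≥ 0.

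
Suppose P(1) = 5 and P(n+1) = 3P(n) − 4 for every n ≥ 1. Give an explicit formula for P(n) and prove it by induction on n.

Claim: P(n) = 3^n + 2.

Base case: P(1) = 5, and 3^1 + 2 = 3 + 2 = 5.
Assume P(k) = 3^k + 2 for some k ≥ 1.
Then P(k+1) = 3P(k) − 4 = 3·(3^k + 2) − 4 = 3^{k+1} + 6 − 4 = 3^{k+1} + 2.
By induction, P(n) = 3^n + 2 for all n ≥ 1.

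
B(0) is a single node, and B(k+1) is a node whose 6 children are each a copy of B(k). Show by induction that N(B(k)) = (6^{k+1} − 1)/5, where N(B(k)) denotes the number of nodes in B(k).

Base case: N(B(0)) = 1, and (6^{0+1} − 1)/5 = 1.
Assume N(B(j)) = (6^{j+1} − 1)/5.
Then N(B(j+1)) = 1 + 6N(B(j)) = 1 + 6·(6^{j+1} − 1)/5 = 1 + (6^{j+2} − 6)/5 = (5 + 6^{j+2} − 6)/5 = (6^{j+2} − 1)/5.
By induction, N(B(k)) = (6^{k+1} − 1)/5 for all k ≥ 0.

N(B(k)) = (6^{k+1} − 1)/5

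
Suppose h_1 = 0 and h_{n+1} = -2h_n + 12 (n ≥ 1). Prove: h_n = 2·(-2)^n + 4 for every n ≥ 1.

Base case: h_1 = 0, and 2·(-2)^1 + 4 = -4 + 4 = 0.
Assume h_m = 2·(-2)^m + 4 for some m ≥ 1.
Then h_{m+1} = -2h_m + 12 = -2·(2·(-2)^m + 4) + 12 = -4·(-2)^m − 8 + 12 = 2·(-2)^{m+1} + 4.
Hence h_n = 2·(-2)^n + 4 for every n ≥ 1, by induction.

h_n = 2·(-2)^n + 4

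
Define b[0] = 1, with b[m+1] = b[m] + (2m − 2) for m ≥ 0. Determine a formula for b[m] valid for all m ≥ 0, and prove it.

Claim: b[m] = m^2 − 3m + 1.

Base case: b[0] = 1, and 0^2 − 3·0 + 1 = 1.
Assume b[k] = k^2 − 3k + 1.
Then b[k+1] = b[k] + (2k − 2) = (k^2 − 3k + 1) + (2k − 2) = k^2 − k − 1,
and (k+1)^2 − 3·(k+1) + 1 = k^2 − k − 1.
This completes the inductive step, so b[m] = m^2 − 3m + 1 for all m ≥ 0.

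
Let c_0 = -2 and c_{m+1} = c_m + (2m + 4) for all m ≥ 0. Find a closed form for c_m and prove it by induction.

Claim: c_m = m^2 + 3m − 2.

Base case: c_0 = -2, and 0^2 + 3·0 − 2 = -2.
Assume c_j = j^2 + 3j − 2.
Then c_{j+1} = c_j + (2j + 4) = (j^2 + 3j − 2) + (2j + 4) = j^2 + 5j + 2,
and (j+1)^2 + 3·(j+1) − 2 = j^2 + 5j + 2.
By induction, c_m = m^2 + 3m − 2 for all m ≥ 0.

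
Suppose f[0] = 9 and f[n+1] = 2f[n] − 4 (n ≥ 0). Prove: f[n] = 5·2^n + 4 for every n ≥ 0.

Base case: f[0] = 9, and 5·2^0 + 4 = 5 + 4 = 9.
Assume f[r] = 5·2^r + 4 for some r ≥ 0.
Then f[r+1] = 2f[r] − 4 = 2·(5·2^r + 4) − 4 = 10·2^r + 8 − 4 = 5·2^{r+1} + 4.
Hence f[n] = 5·2^n + 4 for every n ≥ 0, by induction.

f[n] = 5·2^n + 4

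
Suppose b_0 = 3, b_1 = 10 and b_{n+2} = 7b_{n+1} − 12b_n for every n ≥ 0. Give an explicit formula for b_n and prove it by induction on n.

Claim: b_n = 4^n + 2·3^n.

Base cases: b_0 = 3 and 4^0 + 2·3^0 = 3; b_1 = 10 and 4^1 + 2·3^1 = 10.
Assume b_j = 4^j + 2·3^j for all 0 ≤ j ≤ r, where r ≥ 1.
Then b_{r+1} = 7b_r − 12b_{r−1} = 7·(4^r + 2·3^r) − 12·(4^{r−1} + 2·3^{r−1}) = (7·4 − 12)4^{r−1} + 2·(7·3 − 12)3^{r−1} = 16·4^{r−1} + 18·3^{r−1} = 4^{r+1} + 2·3^{r+1}.
So the formula holds for r+1, and by strong induction b_n = 4^n + 2·3^n for all n ≥ 0.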